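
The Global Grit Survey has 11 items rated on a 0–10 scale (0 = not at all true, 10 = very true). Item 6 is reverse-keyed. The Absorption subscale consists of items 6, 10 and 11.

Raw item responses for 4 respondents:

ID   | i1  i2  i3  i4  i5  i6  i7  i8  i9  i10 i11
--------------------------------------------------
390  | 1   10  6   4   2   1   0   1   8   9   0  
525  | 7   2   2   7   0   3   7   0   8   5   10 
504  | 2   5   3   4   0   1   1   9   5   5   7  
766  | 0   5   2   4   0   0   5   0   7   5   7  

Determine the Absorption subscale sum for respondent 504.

21

Respondent 504 raw: 2, 5, 3, 4, 0, 1, 1, 9, 5, 5, 7.
Absorption items: 6, 10, 11.
Reverse-coded (reverse-coded value = 10 − response):
  item 6: 10 − 1 = 9
  item 10: 5
  item 11: 7
Sum = 9 + 5 + 7 = 21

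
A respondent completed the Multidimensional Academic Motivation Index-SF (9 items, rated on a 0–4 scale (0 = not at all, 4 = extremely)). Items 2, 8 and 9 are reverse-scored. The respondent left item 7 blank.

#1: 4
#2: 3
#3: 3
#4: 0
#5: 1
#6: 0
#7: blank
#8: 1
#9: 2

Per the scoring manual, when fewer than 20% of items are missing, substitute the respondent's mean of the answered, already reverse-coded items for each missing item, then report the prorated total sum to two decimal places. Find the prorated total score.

15.75

Reverse-coded (reverse-coded value = 4 − response):
  item 2: 4 − 3 = 1
  item 8: 4 − 1 = 3
  item 9: 4 − 2 = 2
Completed scored items (8 of 9): 4, 1, 3, 0, 1, 0, 3, 2; sum = 14.
Person mean = 14 / 8 ≈ 1.7500
Prorated total = (14 / 8) × 9 = 15.75 (to 2 dp)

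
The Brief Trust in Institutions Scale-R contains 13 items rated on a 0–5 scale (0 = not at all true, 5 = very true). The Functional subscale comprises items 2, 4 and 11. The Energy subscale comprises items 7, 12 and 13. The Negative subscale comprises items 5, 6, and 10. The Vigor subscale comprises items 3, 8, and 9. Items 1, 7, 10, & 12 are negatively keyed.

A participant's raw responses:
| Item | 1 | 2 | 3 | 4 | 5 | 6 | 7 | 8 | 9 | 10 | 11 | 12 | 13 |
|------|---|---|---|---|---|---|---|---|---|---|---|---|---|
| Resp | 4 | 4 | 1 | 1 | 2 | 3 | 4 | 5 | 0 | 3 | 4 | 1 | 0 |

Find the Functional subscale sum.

9

Functional items: 2, 4, 11.
  item 2: 4
  item 4: 1
  item 11: 4
Sum = 4 + 1 + 4 = 9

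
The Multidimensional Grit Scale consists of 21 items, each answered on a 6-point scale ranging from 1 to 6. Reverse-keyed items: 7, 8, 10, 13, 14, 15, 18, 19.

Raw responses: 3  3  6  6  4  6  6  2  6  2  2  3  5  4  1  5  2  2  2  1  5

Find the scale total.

84

Raw sum = 76. Reverse-keyed items: 7, 8, 10, 13, 14, 15, 18, 19; their raw sum = 24.
Each reversal replaces raw with 7 − raw, changing the total by 7 − 2·raw per item.
Total = 76 + 8·7 − 2·24 = 76 + 56 − 48 = 84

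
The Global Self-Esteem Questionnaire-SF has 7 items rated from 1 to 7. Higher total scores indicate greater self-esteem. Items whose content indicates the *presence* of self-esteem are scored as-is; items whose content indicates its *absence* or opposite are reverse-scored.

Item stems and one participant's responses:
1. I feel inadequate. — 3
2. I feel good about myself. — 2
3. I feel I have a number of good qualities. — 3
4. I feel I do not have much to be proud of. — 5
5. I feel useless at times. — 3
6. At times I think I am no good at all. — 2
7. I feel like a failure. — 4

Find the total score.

Items 1, 4, 5, 6, 7 describe the absence/opposite of self-esteem → reverse-score.
reverse-coded value = 8 − response.
  item 1: 8 − 3 = 5
  item 2: 2
  item 3: 3
  item 4: 8 − 5 = 3
  item 5: 8 − 3 = 5
  item 6: 8 − 2 = 6
  item 7: 8 − 4 = 4
Total = 5 + 2 + 3 + 3 + 5 + 6 + 4 = 28

28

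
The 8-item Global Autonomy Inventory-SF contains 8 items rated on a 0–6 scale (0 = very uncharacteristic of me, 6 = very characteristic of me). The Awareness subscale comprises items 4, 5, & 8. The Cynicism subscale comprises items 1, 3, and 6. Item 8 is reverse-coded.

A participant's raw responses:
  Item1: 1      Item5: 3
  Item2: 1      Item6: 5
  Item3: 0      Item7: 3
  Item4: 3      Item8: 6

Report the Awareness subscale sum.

6

Awareness items: 4, 5, 8.
Of these, item 8 is reverse-coded; reversed = (0+6) − raw = 6 − raw.
  item 4: 3
  item 5: 3
  item 8: 6 − 6 = 0
Sum = 3 + 3 + 0 = 6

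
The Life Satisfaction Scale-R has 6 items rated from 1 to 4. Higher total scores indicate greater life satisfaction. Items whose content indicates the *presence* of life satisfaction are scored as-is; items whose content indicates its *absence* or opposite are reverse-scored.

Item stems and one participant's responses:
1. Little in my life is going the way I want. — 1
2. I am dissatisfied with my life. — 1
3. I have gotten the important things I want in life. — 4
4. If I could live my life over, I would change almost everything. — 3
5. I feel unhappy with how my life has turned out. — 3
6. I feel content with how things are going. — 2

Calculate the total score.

18

Items 1, 2, 4, 5 describe the absence/opposite of life satisfaction → reverse-score.
on a 1–4 scale, reversed = 5 − raw.
  item 1: 5 − 1 = 4
  item 2: 5 − 1 = 4
  item 3: 4
  item 4: 5 − 3 = 2
  item 5: 5 − 3 = 2
  item 6: 2
Total = 4 + 4 + 4 + 2 + 2 + 2 = 18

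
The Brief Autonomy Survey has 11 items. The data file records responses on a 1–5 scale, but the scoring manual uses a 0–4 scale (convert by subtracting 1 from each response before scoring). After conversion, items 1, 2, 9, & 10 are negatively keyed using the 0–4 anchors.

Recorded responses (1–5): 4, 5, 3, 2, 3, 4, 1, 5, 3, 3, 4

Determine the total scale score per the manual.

20

Convert to 0–4: 3, 4, 2, 1, 2, 3, 0, 4, 2, 2, 3
Reverse-coded (on a 0–4 scale, reversed = 4 − raw):
  item 1: 4 − 3 = 1
  item 2: 4 − 4 = 0
  item 9: 4 − 2 = 2
  item 10: 4 − 2 = 2
Scored: 1, 0, 2, 1, 2, 3, 0, 4, 2, 2, 3
Total = 20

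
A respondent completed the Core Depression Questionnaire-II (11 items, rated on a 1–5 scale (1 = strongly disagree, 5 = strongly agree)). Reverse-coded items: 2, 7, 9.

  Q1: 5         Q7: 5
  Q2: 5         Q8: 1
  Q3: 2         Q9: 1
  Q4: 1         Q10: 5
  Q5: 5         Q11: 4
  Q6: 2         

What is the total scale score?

Reversing items 2, 7, and 9 with 6 − raw:
Total = 5 + (6−5) + 2 + 1 + 5 + 2 + (6−5) + 1 + (6−1) + 5 + 4
      = 5 + 1 + 2 + 1 + 5 + 2 + 1 + 1 + 5 + 5 + 4 = 32

32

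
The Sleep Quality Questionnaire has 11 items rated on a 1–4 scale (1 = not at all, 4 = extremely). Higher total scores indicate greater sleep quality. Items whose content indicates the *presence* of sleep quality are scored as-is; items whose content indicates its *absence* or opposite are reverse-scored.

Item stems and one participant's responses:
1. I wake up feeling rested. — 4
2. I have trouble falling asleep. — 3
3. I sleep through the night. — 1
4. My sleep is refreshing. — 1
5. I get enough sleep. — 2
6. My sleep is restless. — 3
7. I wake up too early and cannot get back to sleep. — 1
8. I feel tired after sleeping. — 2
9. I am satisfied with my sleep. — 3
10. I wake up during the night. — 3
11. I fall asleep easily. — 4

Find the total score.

Items 2, 6, 7, 8, 10 describe the absence/opposite of sleep quality → reverse-score.
on a 1–4 scale, reversed = 5 − raw.
  item 1: 4
  item 2: 5 − 3 = 2
  item 3: 1
  item 4: 1
  item 5: 2
  item 6: 5 − 3 = 2
  item 7: 5 − 1 = 4
  item 8: 5 − 2 = 3
  item 9: 3
  item 10: 5 − 3 = 2
  item 11: 4
Total = 4 + 2 + 1 + 1 + 2 + 2 + 4 + 3 + 3 + 2 + 4 = 28

28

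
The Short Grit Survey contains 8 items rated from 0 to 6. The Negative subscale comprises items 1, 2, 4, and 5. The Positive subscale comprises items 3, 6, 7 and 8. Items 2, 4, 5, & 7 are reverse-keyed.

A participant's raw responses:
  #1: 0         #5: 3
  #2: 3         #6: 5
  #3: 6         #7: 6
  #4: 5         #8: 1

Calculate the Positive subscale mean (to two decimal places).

3.00

Positive items: 3, 6, 7, 8.
Of these, item 7 is reverse-keyed; reverse-coded value = 6 − response.
  item 3: 6
  item 6: 5
  item 7: 6 − 6 = 0
  item 8: 1
Sum = 6 + 5 + 0 + 1 = 12
Mean = 12 / 4 = 3.00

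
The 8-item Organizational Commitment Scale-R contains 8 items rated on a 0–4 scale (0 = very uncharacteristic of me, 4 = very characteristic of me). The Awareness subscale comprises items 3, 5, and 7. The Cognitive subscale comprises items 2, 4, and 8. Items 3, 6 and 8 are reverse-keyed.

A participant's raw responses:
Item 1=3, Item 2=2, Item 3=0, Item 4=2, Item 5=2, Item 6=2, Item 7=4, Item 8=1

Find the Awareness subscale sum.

Awareness items: 3, 5, 7.
Of these, item 3 is reverse-keyed; on a 0–4 scale, reversed = 4 − raw.
  item 3: 4 − 0 = 4
  item 5: 2
  item 7: 4
Sum = 4 + 2 + 4 = 10

10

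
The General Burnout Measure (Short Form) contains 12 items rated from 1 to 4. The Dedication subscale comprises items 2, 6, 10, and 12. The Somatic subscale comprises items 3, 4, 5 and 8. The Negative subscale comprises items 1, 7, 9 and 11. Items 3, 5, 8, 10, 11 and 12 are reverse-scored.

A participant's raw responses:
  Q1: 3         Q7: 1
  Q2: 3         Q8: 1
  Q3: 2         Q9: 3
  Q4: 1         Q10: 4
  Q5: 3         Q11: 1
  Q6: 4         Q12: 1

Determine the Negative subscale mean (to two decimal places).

2.75

Negative items: 1, 7, 9, 11.
Of these, item 11 is reverse-scored; reverse-coded value = 5 − response.
  item 1: 3
  item 7: 1
  item 9: 3
  item 11: 5 − 1 = 4
Sum = 3 + 1 + 3 + 4 = 11
Mean = 11 / 4 = 2.75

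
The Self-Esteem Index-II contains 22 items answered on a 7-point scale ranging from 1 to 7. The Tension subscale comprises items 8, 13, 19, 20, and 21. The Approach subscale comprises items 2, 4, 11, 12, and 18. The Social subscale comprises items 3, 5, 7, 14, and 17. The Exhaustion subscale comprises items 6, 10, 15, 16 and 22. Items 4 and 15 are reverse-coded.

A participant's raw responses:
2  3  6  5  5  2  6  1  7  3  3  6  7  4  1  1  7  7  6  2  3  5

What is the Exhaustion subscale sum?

18

Exhaustion items: 6, 10, 15, 16, 22.
Of these, item 15 is reverse-coded; on a 1–7 scale, reversed = 8 − raw.
  item 6: 2
  item 10: 3
  item 15: 8 − 1 = 7
  item 16: 1
  item 22: 5
Sum = 2 + 3 + 7 + 1 + 5 = 18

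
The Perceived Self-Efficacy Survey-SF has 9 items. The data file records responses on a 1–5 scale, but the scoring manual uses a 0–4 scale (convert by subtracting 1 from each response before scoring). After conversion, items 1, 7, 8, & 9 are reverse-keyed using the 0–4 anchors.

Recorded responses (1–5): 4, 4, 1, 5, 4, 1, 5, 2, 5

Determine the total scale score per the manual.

14

Convert to 0–4: 3, 3, 0, 4, 3, 0, 4, 1, 4
Reverse-coded (reversed = (0+4) − raw = 4 − raw):
  item 1: 4 − 3 = 1
  item 7: 4 − 4 = 0
  item 8: 4 − 1 = 3
  item 9: 4 − 4 = 0
Scored: 1, 3, 0, 4, 3, 0, 0, 3, 0
Total = 14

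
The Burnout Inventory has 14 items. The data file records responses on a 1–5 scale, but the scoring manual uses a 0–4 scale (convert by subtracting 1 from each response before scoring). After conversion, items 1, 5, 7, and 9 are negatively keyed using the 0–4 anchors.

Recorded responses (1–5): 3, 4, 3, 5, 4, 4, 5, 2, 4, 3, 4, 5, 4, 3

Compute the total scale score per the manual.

31

Convert to 0–4: 2, 3, 2, 4, 3, 3, 4, 1, 3, 2, 3, 4, 3, 2
Reverse-coded (on a 0–4 scale, reversed = 4 − raw):
  item 1: 4 − 2 = 2
  item 5: 4 − 3 = 1
  item 7: 4 − 4 = 0
  item 9: 4 − 3 = 1
Scored: 2, 3, 2, 4, 1, 3, 0, 1, 1, 2, 3, 4, 3, 2
Total = 31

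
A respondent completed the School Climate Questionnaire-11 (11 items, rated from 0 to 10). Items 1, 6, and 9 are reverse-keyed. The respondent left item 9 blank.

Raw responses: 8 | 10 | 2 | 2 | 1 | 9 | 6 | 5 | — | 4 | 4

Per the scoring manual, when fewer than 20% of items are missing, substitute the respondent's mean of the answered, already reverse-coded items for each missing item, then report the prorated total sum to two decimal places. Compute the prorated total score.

40.70

Reverse-coded (reversed = (0+10) − raw = 10 − raw):
  item 1: 10 − 8 = 2
  item 6: 10 − 9 = 1
Completed scored items (10 of 11): 2, 10, 2, 2, 1, 1, 6, 5, 4, 4; sum = 37.
Person mean = 37 / 10 ≈ 3.7000
Prorated total = (37 / 10) × 11 = 40.70 (to 2 dp)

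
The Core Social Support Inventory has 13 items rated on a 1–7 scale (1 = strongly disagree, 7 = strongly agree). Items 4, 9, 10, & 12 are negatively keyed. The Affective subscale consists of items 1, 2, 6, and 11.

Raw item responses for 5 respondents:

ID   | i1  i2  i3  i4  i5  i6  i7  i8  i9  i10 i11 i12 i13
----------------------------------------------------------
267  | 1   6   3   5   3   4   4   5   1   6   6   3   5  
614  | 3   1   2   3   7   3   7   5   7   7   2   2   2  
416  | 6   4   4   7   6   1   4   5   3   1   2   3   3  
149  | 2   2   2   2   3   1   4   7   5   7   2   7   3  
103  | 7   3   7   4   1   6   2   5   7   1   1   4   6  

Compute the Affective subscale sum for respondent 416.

Respondent 416 raw: 6, 4, 4, 7, 6, 1, 4, 5, 3, 1, 2, 3, 3.
Affective items: 1, 2, 6, 11.
Reverse-coded (reverse-coded value = 8 − response):
  item 1: 6
  item 2: 4
  item 6: 1
  item 11: 2
Sum = 6 + 4 + 1 + 2 = 13

13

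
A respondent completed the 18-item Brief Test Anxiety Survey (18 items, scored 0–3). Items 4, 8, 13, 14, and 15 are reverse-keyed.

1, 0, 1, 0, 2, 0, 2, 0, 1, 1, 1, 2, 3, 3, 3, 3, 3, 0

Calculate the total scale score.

Reversing items 4, 8, 13, 14 and 15 with 3 − raw:
Total = 1 + 0 + 1 + (3−0) + 2 + 0 + 2 + (3−0) + 1 + 1 + 1 + 2 + (3−3) + (3−3) + (3−3) + 3 + 3 + 0
      = 1 + 0 + 1 + 3 + 2 + 0 + 2 + 3 + 1 + 1 + 1 + 2 + 0 + 0 + 0 + 3 + 3 + 0 = 23

23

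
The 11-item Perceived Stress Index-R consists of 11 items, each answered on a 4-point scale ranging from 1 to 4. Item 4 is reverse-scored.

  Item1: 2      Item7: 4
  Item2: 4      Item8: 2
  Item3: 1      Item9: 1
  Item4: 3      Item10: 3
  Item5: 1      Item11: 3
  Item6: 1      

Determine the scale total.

24

Raw sum = 25. Reverse-scored items: 4; their raw sum = 3.
Each reversal replaces raw with 5 − raw, changing the total by 5 − 2·raw per item.
Total = 25 + 1·5 − 2·3 = 25 + 5 − 6 = 24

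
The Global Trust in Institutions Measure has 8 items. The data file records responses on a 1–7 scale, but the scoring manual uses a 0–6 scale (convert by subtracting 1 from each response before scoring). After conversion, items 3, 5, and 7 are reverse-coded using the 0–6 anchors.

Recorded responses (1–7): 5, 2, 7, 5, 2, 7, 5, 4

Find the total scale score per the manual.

Convert to 0–6: 4, 1, 6, 4, 1, 6, 4, 3
Reverse-coded (reversed = (0+6) − raw = 6 − raw):
  item 3: 6 − 6 = 0
  item 5: 6 − 1 = 5
  item 7: 6 − 4 = 2
Scored: 4, 1, 0, 4, 5, 6, 2, 3
Total = 25

25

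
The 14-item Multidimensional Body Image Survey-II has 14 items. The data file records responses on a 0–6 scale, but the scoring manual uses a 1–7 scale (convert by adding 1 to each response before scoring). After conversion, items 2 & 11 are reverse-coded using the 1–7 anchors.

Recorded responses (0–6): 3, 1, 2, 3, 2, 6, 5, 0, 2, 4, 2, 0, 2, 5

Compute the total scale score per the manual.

Convert to 1–7: 4, 2, 3, 4, 3, 7, 6, 1, 3, 5, 3, 1, 3, 6
Reverse-coded (reverse-coded value = 8 − response):
  item 2: 8 − 2 = 6
  item 11: 8 − 3 = 5
Scored: 4, 6, 3, 4, 3, 7, 6, 1, 3, 5, 5, 1, 3, 6
Total = 57

57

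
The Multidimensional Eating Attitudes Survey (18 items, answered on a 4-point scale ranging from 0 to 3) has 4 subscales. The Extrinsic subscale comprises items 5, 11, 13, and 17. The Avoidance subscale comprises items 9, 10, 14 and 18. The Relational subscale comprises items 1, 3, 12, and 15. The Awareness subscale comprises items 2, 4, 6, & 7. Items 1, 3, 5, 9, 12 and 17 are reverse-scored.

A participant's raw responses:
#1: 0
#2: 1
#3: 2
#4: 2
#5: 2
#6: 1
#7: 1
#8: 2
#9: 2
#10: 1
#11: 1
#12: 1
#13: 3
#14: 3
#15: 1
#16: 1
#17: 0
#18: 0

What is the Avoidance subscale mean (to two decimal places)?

Avoidance items: 9, 10, 14, 18.
Of these, item 9 is reverse-scored; reverse-coded value = 3 − response.
  item 9: 3 − 2 = 1
  item 10: 1
  item 14: 3
  item 18: 0
Sum = 1 + 1 + 3 + 0 = 5
Mean = 5 / 4 = 1.25

1.25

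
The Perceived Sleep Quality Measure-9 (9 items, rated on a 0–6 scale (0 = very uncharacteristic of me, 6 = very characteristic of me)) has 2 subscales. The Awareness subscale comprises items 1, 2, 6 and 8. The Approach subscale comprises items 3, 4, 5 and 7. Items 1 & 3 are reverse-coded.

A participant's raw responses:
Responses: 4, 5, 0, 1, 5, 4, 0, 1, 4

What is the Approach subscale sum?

12

Approach items: 3, 4, 5, 7.
Of these, item 3 is reverse-coded; reverse-coded value = 6 − response.
  item 3: 6 − 0 = 6
  item 4: 1
  item 5: 5
  item 7: 0
Sum = 6 + 1 + 5 + 0 = 12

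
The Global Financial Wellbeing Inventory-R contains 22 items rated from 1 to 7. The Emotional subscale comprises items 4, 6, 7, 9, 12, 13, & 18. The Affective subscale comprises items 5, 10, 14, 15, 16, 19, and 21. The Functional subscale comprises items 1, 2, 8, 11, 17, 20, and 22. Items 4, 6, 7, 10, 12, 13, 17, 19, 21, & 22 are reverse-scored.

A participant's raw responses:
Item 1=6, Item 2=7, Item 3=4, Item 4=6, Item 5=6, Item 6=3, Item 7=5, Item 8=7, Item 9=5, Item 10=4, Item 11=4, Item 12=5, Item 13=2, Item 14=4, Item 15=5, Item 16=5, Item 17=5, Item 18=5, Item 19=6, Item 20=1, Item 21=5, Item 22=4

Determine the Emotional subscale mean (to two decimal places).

Emotional items: 4, 6, 7, 9, 12, 13, 18.
Of these, items 4, 6, 7, 12, & 13 are reverse-scored; reversed = (1+7) − raw = 8 − raw.
  item 4: 8 − 6 = 2
  item 6: 8 − 3 = 5
  item 7: 8 − 5 = 3
  item 9: 5
  item 12: 8 − 5 = 3
  item 13: 8 − 2 = 6
  item 18: 5
Sum = 2 + 5 + 3 + 5 + 3 + 6 + 5 = 29
Mean = 29 / 7 = 4.14

4.14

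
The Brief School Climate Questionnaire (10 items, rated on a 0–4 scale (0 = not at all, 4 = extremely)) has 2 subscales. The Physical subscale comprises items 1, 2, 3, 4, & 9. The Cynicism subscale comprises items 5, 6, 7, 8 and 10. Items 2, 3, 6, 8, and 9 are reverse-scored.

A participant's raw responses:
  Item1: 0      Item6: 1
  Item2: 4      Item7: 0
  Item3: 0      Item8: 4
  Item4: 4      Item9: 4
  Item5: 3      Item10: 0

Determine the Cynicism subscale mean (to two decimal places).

1.20

Cynicism items: 5, 6, 7, 8, 10.
Of these, items 6 and 8 are reverse-scored; reversed = (0+4) − raw = 4 − raw.
  item 5: 3
  item 6: 4 − 1 = 3
  item 7: 0
  item 8: 4 − 4 = 0
  item 10: 0
Sum = 3 + 3 + 0 + 0 + 0 = 6
Mean = 6 / 5 = 1.20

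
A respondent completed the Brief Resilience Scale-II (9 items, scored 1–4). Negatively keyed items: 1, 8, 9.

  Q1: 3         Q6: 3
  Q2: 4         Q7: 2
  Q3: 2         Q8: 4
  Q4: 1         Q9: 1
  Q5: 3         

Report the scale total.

22

Negatively keyed items use 5 − raw:
  item 1: 5 − 3 = 2
  item 8: 5 − 4 = 1
  item 9: 5 − 1 = 4
After reverse-coding: 2, 4, 2, 1, 3, 3, 2, 1, 4
Total = 2 + 4 + 2 + 1 + 3 + 3 + 2 + 1 + 4 = 22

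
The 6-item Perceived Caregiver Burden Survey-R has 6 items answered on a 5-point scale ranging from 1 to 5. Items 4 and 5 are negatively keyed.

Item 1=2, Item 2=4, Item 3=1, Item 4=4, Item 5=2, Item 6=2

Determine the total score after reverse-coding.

15

Reverse-coded items (reverse-coded value = 6 − response):
  item 4: 6 − 4 = 2
  item 5: 6 − 2 = 4
After reverse-coding: 2, 4, 1, 2, 4, 2
Total = 2 + 4 + 1 + 2 + 4 + 2 = 15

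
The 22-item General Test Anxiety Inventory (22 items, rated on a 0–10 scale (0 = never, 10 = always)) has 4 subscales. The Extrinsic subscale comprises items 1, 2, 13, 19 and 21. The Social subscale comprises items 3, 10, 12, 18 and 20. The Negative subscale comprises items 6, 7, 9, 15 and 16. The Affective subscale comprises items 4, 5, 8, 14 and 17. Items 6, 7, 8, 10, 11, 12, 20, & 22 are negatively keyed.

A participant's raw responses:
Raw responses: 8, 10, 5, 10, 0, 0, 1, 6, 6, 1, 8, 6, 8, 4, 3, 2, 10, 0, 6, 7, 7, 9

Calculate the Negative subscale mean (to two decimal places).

6.00

Negative items: 6, 7, 9, 15, 16.
Of these, items 6 and 7 are negatively keyed; reverse-coded value = 10 − response.
  item 6: 10 − 0 = 10
  item 7: 10 − 1 = 9
  item 9: 6
  item 15: 3
  item 16: 2
Sum = 10 + 9 + 6 + 3 + 2 = 30
Mean = 30 / 5 = 6.00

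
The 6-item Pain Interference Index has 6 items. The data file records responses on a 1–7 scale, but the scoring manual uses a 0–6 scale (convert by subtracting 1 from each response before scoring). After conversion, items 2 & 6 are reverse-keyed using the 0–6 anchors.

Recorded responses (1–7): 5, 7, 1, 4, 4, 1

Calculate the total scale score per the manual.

16

Convert to 0–6: 4, 6, 0, 3, 3, 0
Reverse-coded (on a 0–6 scale, reversed = 6 − raw):
  item 2: 6 − 6 = 0
  item 6: 6 − 0 = 6
Scored: 4, 0, 0, 3, 3, 6
Total = 16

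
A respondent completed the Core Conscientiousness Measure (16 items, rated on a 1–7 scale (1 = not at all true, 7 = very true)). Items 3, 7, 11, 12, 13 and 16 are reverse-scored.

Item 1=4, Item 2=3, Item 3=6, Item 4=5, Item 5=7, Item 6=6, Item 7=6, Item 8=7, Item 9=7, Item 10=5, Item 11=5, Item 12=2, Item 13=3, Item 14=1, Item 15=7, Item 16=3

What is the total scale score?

75

Reverse-coded items (reverse-coded value = 8 − response):
  item 3: 8 − 6 = 2
  item 7: 8 − 6 = 2
  item 11: 8 − 5 = 3
  item 12: 8 − 2 = 6
  item 13: 8 − 3 = 5
  item 16: 8 − 3 = 5
Scored items: 4, 3, 2, 5, 7, 6, 2, 7, 7, 5, 3, 6, 5, 1, 7, 5
Total = 4 + 3 + 2 + 5 + 7 + 6 + 2 + 7 + 7 + 5 + 3 + 6 + 5 + 1 + 7 + 5 = 75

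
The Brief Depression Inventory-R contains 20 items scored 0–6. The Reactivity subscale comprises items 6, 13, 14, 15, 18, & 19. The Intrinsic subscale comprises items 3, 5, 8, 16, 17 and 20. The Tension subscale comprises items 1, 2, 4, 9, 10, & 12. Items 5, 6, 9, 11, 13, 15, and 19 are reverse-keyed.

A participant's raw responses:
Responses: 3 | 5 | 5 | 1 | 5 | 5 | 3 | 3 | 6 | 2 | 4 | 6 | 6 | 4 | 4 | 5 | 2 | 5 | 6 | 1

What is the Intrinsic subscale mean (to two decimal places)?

2.83

Intrinsic items: 3, 5, 8, 16, 17, 20.
Of these, item 5 is reverse-keyed; reverse-coded value = 6 − response.
  item 3: 5
  item 5: 6 − 5 = 1
  item 8: 3
  item 16: 5
  item 17: 2
  item 20: 1
Sum = 5 + 1 + 3 + 5 + 2 + 1 = 17
Mean = 17 / 6 = 2.83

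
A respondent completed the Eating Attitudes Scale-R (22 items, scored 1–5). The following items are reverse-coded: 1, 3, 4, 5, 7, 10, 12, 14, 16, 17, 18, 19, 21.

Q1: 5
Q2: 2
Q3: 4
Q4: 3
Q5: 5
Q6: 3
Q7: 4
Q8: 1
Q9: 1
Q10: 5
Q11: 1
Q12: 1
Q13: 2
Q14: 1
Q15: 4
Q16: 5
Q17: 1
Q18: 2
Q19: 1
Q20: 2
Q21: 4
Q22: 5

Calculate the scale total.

58

Apply reverse scoring (reverse-coded value = 6 − response):
  item 1: 6 − 5 = 1
  item 3: 6 − 4 = 2
  item 4: 6 − 3 = 3
  item 5: 6 − 5 = 1
  item 7: 6 − 4 = 2
  item 10: 6 − 5 = 1
  item 12: 6 − 1 = 5
  item 14: 6 − 1 = 5
  item 16: 6 − 5 = 1
  item 17: 6 − 1 = 5
  item 18: 6 − 2 = 4
  item 19: 6 − 1 = 5
  item 21: 6 − 4 = 2
Scored items: 1, 2, 2, 3, 1, 3, 2, 1, 1, 1, 1, 5, 2, 5, 4, 1, 5, 4, 5, 2, 2, 5
Total = 1 + 2 + 2 + 3 + 1 + 3 + 2 + 1 + 1 + 1 + 1 + 5 + 2 + 5 + 4 + 1 + 5 + 4 + 5 + 2 + 2 + 5 = 58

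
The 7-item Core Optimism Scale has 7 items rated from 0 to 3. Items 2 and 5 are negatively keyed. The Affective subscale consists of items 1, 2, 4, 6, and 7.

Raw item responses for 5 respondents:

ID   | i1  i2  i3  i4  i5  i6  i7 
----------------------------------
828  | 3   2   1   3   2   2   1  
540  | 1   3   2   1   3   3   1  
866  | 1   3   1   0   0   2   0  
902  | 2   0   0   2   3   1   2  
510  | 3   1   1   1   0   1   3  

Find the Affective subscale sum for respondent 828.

10

Respondent 828 raw: 3, 2, 1, 3, 2, 2, 1.
Affective items: 1, 2, 4, 6, 7.
Reverse-coded (on a 0–3 scale, reversed = 3 − raw):
  item 1: 3
  item 2: 3 − 2 = 1
  item 4: 3
  item 6: 2
  item 7: 1
Sum = 3 + 1 + 3 + 2 + 1 = 10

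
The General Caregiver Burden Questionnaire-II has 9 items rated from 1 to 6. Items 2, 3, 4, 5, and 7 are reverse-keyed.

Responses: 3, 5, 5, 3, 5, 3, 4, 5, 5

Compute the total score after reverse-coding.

Raw sum = 38. Reverse-keyed items: 2, 3, 4, 5, 7; their raw sum = 22.
Each reversal replaces raw with 7 − raw, changing the total by 7 − 2·raw per item.
Total = 38 + 5·7 − 2·22 = 38 + 35 − 44 = 29

29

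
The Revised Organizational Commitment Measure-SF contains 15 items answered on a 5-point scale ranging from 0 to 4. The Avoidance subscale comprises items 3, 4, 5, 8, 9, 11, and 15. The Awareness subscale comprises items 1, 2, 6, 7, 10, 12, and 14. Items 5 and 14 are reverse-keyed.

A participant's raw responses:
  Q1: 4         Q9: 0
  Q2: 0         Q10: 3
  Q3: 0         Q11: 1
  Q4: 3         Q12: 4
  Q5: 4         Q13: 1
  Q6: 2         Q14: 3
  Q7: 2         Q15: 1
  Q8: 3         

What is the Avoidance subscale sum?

8

Avoidance items: 3, 4, 5, 8, 9, 11, 15.
Of these, item 5 is reverse-keyed; reverse-coded value = 4 − response.
  item 3: 0
  item 4: 3
  item 5: 4 − 4 = 0
  item 8: 3
  item 9: 0
  item 11: 1
  item 15: 1
Sum = 0 + 3 + 0 + 3 + 0 + 1 + 1 = 8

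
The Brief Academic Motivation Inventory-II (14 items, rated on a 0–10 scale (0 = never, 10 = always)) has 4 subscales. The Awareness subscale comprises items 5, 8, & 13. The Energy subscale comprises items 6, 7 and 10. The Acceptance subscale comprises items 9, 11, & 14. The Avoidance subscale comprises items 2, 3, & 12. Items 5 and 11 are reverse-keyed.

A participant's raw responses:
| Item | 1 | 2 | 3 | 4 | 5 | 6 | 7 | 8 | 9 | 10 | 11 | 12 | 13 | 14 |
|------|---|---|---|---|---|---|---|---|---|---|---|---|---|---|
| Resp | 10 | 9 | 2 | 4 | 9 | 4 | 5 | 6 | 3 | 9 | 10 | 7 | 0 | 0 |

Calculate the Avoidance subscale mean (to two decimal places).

6.00

Avoidance items: 2, 3, 12.
  item 2: 9
  item 3: 2
  item 12: 7
Sum = 9 + 2 + 7 = 18
Mean = 18 / 3 = 6.00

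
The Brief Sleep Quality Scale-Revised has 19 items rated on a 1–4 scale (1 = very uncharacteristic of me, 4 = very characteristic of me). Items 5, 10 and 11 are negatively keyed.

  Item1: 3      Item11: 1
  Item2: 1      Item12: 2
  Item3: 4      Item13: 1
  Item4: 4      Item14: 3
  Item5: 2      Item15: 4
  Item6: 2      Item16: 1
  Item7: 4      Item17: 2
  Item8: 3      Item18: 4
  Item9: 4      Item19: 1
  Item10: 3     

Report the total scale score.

52

Reversing items 5, 10, and 11 with 5 − raw:
Total = 3 + 1 + 4 + 4 + (5−2) + 2 + 4 + 3 + 4 + (5−3) + (5−1) + 2 + 1 + 3 + 4 + 1 + 2 + 4 + 1
      = 3 + 1 + 4 + 4 + 3 + 2 + 4 + 3 + 4 + 2 + 4 + 2 + 1 + 3 + 4 + 1 + 2 + 4 + 1 = 52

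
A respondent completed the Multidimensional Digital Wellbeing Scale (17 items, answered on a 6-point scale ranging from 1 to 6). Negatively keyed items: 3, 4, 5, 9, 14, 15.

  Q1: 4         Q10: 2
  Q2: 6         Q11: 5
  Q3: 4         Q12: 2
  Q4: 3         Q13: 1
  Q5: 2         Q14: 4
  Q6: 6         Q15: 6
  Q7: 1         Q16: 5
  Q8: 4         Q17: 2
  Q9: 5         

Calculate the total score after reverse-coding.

56

Raw sum = 62. Negatively keyed items: 3, 4, 5, 9, 14, 15; their raw sum = 24.
Each reversal replaces raw with 7 − raw, changing the total by 7 − 2·raw per item.
Total = 62 + 6·7 − 2·24 = 62 + 42 − 48 = 56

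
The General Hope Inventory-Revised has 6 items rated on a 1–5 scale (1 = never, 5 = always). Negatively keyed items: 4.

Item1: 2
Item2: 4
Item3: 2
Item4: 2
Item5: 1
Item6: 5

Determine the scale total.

18

Reverse-coded items (on a 1–5 scale, reversed = 6 − raw):
  item 4: 6 − 2 = 4
Scored responses: 2, 4, 2, 4, 1, 5
Total = 2 + 4 + 2 + 4 + 1 + 5 = 18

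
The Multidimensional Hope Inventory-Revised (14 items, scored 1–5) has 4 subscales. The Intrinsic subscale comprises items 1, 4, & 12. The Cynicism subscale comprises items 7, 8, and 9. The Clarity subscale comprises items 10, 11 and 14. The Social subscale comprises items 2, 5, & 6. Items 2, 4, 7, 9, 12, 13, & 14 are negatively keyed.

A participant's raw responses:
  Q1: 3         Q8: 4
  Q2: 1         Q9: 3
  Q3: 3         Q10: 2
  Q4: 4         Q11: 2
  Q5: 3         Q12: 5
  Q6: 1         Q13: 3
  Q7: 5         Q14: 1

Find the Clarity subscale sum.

9

Clarity items: 10, 11, 14.
Of these, item 14 is negatively keyed; on a 1–5 scale, reversed = 6 − raw.
  item 10: 2
  item 11: 2
  item 14: 6 − 1 = 5
Sum = 2 + 2 + 5 = 9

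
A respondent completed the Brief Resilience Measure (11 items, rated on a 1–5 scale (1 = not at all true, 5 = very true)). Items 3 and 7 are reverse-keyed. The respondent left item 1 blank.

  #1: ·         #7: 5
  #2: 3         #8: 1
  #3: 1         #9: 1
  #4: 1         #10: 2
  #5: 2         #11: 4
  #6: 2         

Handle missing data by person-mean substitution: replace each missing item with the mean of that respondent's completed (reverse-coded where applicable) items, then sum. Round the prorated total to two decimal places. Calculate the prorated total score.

Reverse-coded (on a 1–5 scale, reversed = 6 − raw):
  item 3: 6 − 1 = 5
  item 7: 6 − 5 = 1
Completed scored items (10 of 11): 3, 5, 1, 2, 2, 1, 1, 1, 2, 4; sum = 22.
Person mean = 22 / 10 ≈ 2.2000
Prorated total = (22 / 10) × 11 = 24.20 (to 2 dp)

24.20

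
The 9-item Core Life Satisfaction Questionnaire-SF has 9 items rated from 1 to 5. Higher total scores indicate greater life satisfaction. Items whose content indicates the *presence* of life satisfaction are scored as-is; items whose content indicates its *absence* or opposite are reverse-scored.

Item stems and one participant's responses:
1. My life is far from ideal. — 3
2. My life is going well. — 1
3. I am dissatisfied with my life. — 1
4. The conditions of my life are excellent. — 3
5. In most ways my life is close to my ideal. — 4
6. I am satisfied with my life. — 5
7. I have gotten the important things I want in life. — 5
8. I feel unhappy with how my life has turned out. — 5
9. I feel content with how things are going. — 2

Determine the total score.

Items 1, 3, 8 describe the absence/opposite of life satisfaction → reverse-score.
reverse-coded value = 6 − response.
  item 1: 6 − 3 = 3
  item 2: 1
  item 3: 6 − 1 = 5
  item 4: 3
  item 5: 4
  item 6: 5
  item 7: 5
  item 8: 6 − 5 = 1
  item 9: 2
Total = 3 + 1 + 5 + 3 + 4 + 5 + 5 + 1 + 2 = 29

29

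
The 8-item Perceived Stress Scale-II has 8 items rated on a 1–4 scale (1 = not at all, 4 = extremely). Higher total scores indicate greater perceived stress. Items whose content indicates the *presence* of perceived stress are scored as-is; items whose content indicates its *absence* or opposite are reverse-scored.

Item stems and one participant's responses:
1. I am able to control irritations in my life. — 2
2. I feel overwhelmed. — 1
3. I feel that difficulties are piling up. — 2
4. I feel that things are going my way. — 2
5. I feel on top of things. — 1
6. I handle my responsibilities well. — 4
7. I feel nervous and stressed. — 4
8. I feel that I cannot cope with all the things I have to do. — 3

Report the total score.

Items 1, 4, 5, 6 describe the absence/opposite of perceived stress → reverse-score.
on a 1–4 scale, reversed = 5 − raw.
  item 1: 5 − 2 = 3
  item 2: 1
  item 3: 2
  item 4: 5 − 2 = 3
  item 5: 5 − 1 = 4
  item 6: 5 − 4 = 1
  item 7: 4
  item 8: 3
Total = 3 + 1 + 2 + 3 + 4 + 1 + 4 + 3 = 21

21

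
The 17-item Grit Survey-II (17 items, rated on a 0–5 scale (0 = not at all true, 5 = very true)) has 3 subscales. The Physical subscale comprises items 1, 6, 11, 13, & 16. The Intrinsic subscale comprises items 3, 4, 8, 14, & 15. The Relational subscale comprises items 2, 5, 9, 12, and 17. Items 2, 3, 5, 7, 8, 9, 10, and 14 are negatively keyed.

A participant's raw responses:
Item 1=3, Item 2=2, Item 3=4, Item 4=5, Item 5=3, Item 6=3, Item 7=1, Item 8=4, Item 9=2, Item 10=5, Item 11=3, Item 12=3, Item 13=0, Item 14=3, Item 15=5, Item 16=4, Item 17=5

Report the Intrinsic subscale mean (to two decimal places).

Intrinsic items: 3, 4, 8, 14, 15.
Of these, items 3, 8 and 14 are negatively keyed; reversed = (0+5) − raw = 5 − raw.
  item 3: 5 − 4 = 1
  item 4: 5
  item 8: 5 − 4 = 1
  item 14: 5 − 3 = 2
  item 15: 5
Sum = 1 + 5 + 1 + 2 + 5 = 14
Mean = 14 / 5 = 2.80

2.80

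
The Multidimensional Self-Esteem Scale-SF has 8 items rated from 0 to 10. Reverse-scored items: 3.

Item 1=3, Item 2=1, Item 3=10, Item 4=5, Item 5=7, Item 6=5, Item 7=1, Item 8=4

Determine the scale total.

Raw sum = 36. Reverse-scored items: 3; their raw sum = 10.
Each reversal replaces raw with 10 − raw, changing the total by 10 − 2·raw per item.
Total = 36 + 1·10 − 2·10 = 36 + 10 − 20 = 26

26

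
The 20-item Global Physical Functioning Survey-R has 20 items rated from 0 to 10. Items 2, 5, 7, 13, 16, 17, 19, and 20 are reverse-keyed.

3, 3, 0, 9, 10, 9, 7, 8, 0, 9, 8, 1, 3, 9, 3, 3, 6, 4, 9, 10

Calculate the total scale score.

92

Reversing items 2, 5, 7, 13, 16, 17, 19, and 20 with 10 − raw:
Total = 3 + (10−3) + 0 + 9 + (10−10) + 9 + (10−7) + 8 + 0 + 9 + 8 + 1 + (10−3) + 9 + 3 + (10−3) + (10−6) + 4 + (10−9) + (10−10)
      = 3 + 7 + 0 + 9 + 0 + 9 + 3 + 8 + 0 + 9 + 8 + 1 + 7 + 9 + 3 + 7 + 4 + 4 + 1 + 0 = 92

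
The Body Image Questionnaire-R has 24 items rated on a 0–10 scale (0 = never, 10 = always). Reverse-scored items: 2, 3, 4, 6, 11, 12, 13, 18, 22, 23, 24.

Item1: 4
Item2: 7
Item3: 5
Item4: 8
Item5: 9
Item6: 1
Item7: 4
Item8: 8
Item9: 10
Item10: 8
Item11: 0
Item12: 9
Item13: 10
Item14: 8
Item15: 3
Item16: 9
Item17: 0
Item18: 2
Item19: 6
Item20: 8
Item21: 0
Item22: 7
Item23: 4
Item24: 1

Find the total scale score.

133

Raw sum = 131. Reverse-scored items: 2, 3, 4, 6, 11, 12, 13, 18, 22, 23, 24; their raw sum = 54.
Each reversal replaces raw with 10 − raw, changing the total by 10 − 2·raw per item.
Total = 131 + 11·10 − 2·54 = 131 + 110 − 108 = 133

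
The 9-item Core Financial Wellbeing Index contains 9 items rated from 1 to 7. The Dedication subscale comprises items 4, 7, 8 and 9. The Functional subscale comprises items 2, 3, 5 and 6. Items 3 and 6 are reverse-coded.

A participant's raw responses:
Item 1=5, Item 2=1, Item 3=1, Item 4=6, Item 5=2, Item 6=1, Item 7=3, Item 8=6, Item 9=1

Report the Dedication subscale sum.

16

Dedication items: 4, 7, 8, 9.
  item 4: 6
  item 7: 3
  item 8: 6
  item 9: 1
Sum = 6 + 3 + 6 + 1 = 16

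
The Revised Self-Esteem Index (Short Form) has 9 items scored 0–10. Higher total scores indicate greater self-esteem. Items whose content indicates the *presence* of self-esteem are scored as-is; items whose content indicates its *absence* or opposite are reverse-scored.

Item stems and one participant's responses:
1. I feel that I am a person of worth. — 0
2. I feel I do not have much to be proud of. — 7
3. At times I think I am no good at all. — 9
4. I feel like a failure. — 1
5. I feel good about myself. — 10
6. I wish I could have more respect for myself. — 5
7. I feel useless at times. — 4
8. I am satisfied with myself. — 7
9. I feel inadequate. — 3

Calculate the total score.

Items 2, 3, 4, 6, 7, 9 describe the absence/opposite of self-esteem → reverse-score.
on a 0–10 scale, reversed = 10 − raw.
  item 1: 0
  item 2: 10 − 7 = 3
  item 3: 10 − 9 = 1
  item 4: 10 − 1 = 9
  item 5: 10
  item 6: 10 − 5 = 5
  item 7: 10 − 4 = 6
  item 8: 7
  item 9: 10 − 3 = 7
Total = 0 + 3 + 1 + 9 + 10 + 5 + 6 + 7 + 7 = 48

48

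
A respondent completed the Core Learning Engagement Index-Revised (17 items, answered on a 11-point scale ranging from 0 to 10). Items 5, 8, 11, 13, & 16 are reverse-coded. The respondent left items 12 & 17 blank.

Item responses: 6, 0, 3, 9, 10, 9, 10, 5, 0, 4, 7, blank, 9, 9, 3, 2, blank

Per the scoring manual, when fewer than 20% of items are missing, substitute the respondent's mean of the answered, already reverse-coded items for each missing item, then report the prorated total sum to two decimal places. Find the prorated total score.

79.33

Reverse-coded (on a 0–10 scale, reversed = 10 − raw):
  item 5: 10 − 10 = 0
  item 8: 10 − 5 = 5
  item 11: 10 − 7 = 3
  item 13: 10 − 9 = 1
  item 16: 10 − 2 = 8
Completed scored items (15 of 17): 6, 0, 3, 9, 0, 9, 10, 5, 0, 4, 3, 1, 9, 3, 8; sum = 70.
Person mean = 70 / 15 ≈ 4.6667
Prorated total = (70 / 15) × 17 = 79.33 (to 2 dp)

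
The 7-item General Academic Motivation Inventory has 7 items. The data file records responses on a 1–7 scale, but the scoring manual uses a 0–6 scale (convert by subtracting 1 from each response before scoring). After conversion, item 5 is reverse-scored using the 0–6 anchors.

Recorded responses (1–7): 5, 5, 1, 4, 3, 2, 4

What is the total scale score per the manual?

19

Convert to 0–6: 4, 4, 0, 3, 2, 1, 3
Reverse-coded (reverse-coded value = 6 − response):
  item 5: 6 − 2 = 4
Scored: 4, 4, 0, 3, 4, 1, 3
Total = 19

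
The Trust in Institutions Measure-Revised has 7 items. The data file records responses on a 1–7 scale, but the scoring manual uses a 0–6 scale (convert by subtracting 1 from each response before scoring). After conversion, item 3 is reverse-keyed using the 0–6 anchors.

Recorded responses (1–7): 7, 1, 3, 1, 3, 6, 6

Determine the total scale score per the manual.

Convert to 0–6: 6, 0, 2, 0, 2, 5, 5
Reverse-coded (on a 0–6 scale, reversed = 6 − raw):
  item 3: 6 − 2 = 4
Scored: 6, 0, 4, 0, 2, 5, 5
Total = 22

22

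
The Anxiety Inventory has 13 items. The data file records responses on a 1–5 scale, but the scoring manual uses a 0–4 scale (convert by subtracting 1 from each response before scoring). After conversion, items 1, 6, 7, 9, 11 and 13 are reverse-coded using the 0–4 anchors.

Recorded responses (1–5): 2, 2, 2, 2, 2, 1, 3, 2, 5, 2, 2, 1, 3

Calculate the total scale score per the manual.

20

Convert to 0–4: 1, 1, 1, 1, 1, 0, 2, 1, 4, 1, 1, 0, 2
Reverse-coded (reversed = (0+4) − raw = 4 − raw):
  item 1: 4 − 1 = 3
  item 6: 4 − 0 = 4
  item 7: 4 − 2 = 2
  item 9: 4 − 4 = 0
  item 11: 4 − 1 = 3
  item 13: 4 − 2 = 2
Scored: 3, 1, 1, 1, 1, 4, 2, 1, 0, 1, 3, 0, 2
Total = 20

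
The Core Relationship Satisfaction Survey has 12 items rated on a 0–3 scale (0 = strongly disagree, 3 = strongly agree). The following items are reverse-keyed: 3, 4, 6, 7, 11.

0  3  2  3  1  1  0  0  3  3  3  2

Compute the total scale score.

18

Raw sum = 21. Reverse-keyed items: 3, 4, 6, 7, 11; their raw sum = 9.
Each reversal replaces raw with 3 − raw, changing the total by 3 − 2·raw per item.
Total = 21 + 5·3 − 2·9 = 21 + 15 − 18 = 18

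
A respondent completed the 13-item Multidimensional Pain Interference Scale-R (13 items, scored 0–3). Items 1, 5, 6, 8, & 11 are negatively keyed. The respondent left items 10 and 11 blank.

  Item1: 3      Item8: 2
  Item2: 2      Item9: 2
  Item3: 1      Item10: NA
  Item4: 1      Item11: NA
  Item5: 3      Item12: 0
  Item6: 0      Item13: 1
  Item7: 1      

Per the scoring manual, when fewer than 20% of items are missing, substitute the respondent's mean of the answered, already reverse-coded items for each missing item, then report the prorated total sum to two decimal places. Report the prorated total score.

14.18

Reverse-coded (reverse-coded value = 3 − response):
  item 1: 3 − 3 = 0
  item 5: 3 − 3 = 0
  item 6: 3 − 0 = 3
  item 8: 3 − 2 = 1
Completed scored items (11 of 13): 0, 2, 1, 1, 0, 3, 1, 1, 2, 0, 1; sum = 12.
Person mean = 12 / 11 ≈ 1.0909
Prorated total = (12 / 11) × 13 = 14.18 (to 2 dp)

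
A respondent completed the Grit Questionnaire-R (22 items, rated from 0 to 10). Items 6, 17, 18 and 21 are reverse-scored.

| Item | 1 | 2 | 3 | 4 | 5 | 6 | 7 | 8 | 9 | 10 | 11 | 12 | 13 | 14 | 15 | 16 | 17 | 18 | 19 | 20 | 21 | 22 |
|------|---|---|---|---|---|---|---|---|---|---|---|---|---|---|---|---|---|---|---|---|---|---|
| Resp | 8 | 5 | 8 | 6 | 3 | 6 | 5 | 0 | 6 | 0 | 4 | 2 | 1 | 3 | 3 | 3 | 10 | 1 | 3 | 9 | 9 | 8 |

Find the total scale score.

Reverse-scored items use 10 − raw:
  item 6: 10 − 6 = 4
  item 17: 10 − 10 = 0
  item 18: 10 − 1 = 9
  item 21: 10 − 9 = 1
Scored responses: 8, 5, 8, 6, 3, 4, 5, 0, 6, 0, 4, 2, 1, 3, 3, 3, 0, 9, 3, 9, 1, 8
Total = 8 + 5 + 8 + 6 + 3 + 4 + 5 + 0 + 6 + 0 + 4 + 2 + 1 + 3 + 3 + 3 + 0 + 9 + 3 + 9 + 1 + 8 = 91

91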